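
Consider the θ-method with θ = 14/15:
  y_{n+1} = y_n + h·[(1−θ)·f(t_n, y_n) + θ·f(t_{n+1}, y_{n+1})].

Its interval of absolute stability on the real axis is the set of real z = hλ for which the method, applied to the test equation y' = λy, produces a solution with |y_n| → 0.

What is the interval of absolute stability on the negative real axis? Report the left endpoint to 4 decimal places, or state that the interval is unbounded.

Set f=λy, z=hλ:
  y_{n+1} = y_n + z·[1/15·y_n + 14/15·y_{n+1}] ⇒ (1 − 14/15z)y_{n+1} = (1 + 1/15z)y_n
  Hence R(z) = (1 + 1/15z)/(1 − 14/15z).

Find x<0 with |R(x)|<1.
x=-0.53: |R|=0.6454
x=-2: |R|=0.3023
x=-10: |R|=0.0323
x=-100: |R|=0.0601
θ=14/15≥1/2 ⇒ |1+1/15x|<|1−14/15x| ∀x<0 ⇒ stable on all of ℝ⁻.

unbounded; (−∞, 0).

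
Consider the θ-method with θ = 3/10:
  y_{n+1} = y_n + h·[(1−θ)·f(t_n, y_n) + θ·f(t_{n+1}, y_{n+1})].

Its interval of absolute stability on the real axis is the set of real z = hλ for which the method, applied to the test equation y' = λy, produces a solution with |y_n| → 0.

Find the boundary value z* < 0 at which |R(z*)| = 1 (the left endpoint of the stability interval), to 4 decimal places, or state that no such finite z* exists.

z* = -5.0000.

Test eqn y'=λy, z=hλ:
  y_{n+1} = y_n + z·[7/10·y_n + 3/10·y_{n+1}] ⇒ (1 − 3/10z)y_{n+1} = (1 + 7/10z)y_n
  Hence R(z) = (1 + 7/10z)/(1 − 3/10z).

Solve |R(x)|<1 on ℝ⁻.
x=-0.9: |R|=0.2913
R=−1: 1+7/10x = −1+3/10x ⇒ -2/5x=2 ⇒ x=2/(-2/5)=-5.0000
Confirm numerically:
  x=-3.926: |R|=0.80274 <1
  x=-2.666: |R|=0.48128 <1
  x=-2.215: |R|=0.33073 <1
  x=-5.402: |R|=1.06136 >1
  x=-5.389: |R|=1.05946 >1
  x=-5.165: |R|=1.02589 >1
Interval (-5.0000, 0).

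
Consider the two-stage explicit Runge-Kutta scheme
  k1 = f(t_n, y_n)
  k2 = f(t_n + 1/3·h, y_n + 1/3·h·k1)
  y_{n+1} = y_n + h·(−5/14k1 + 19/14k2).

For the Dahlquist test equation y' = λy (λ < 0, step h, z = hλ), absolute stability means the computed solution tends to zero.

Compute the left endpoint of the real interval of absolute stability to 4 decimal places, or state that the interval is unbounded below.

Set f=λy, z=hλ:
  k1=λy_n ⇒ h·k1=z·y_n;  k2=λ(1+1/3z)y_n ⇒ h·k2=z(1+1/3z)y_n
  y_{n+1}/y_n = 1 − 5/14z + 19/14z(1+1/3z) = 1 + z + 19/42z²
  so R(z) = 1 + z + 19/42z².

Solve |R(x)|<1 on ℝ⁻.
x=-1.76: |R|=0.6413
R=1: x+19/42x²=0 ⇒ x=−42/19=-2.2105; min R=1−1/(4·19/42)=0.4474>−1
Confirm numerically:
  x=-1.663: |R|=0.58809 <1
  x=-1.537: |R|=0.53169 <1
  x=-1.292: |R|=0.46314 <1
  x=-2.600: |R|=1.45810 >1
  x=-2.502: |R|=1.32991 >1
Stable set (-2.2105, 0).

left endpoint -2.2105.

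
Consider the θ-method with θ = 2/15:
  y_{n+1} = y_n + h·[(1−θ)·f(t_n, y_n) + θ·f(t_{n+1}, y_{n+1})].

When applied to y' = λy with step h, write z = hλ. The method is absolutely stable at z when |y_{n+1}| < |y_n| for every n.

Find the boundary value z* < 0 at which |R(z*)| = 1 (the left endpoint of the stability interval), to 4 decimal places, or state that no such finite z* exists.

z* = -2.7273.

With y'=λy (z=hλ):
  y_{n+1} = y_n + z·[13/15·y_n + 2/15·y_{n+1}] ⇒ (1 − 2/15z)y_{n+1} = (1 + 13/15z)y_n
  R(z) = (1 + 13/15z)/(1 − 2/15z).

Need |R(x)|<1, x<0.
x=-1.09: |R|=0.0483
R=−1: 1+13/15x = −1+2/15x ⇒ -11/15x=2 ⇒ x=2/(-11/15)=-2.7273
Confirm numerically:
  x=-2.613: |R|=0.93785 <1
  x=-2.334: |R|=0.78005 <1
  x=-2.300: |R|=0.76020 <1
  x=-2.177: |R|=0.68725 <1
  x=-3.226: |R|=1.25573 >1
  x=-2.805: |R|=1.04148 >1
Stable set (-2.7273, 0).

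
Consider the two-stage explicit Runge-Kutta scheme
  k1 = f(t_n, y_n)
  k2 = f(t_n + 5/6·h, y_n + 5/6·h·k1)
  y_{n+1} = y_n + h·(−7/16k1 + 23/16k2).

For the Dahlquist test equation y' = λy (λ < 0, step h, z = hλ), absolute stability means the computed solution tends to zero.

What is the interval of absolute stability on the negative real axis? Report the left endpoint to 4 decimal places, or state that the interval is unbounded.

With y'=λy (z=hλ):
  k1=λy_n ⇒ h·k1=z·y_n;  k2=λ(1+5/6z)y_n ⇒ h·k2=z(1+5/6z)y_n
  y_{n+1}/y_n = 1 − 7/16z + 23/16z(1+5/6z) = 1 + z + 115/96z²
  so R(z) = 1 + z + 115/96z².

Find x<0 with |R(x)|<1.
x=-1.22: |R|=1.5630
R=1: x+115/96x²=0 ⇒ x=−96/115=-0.8348; min R=1−1/(4·115/96)=0.7913>−1
Confirm numerically:
  x=-0.603: |R|=0.83257 <1
  x=-0.512: |R|=0.80203 <1
  x=-0.489: |R|=0.79745 <1
  x=-0.460: |R|=0.79348 <1
  x=-1.422: |R|=2.00029 >1
  x=-1.324: |R|=1.77592 >1
  x=-1.065: |R|=1.29371 >1
Interval (-0.8348, 0).

(-0.8348, 0).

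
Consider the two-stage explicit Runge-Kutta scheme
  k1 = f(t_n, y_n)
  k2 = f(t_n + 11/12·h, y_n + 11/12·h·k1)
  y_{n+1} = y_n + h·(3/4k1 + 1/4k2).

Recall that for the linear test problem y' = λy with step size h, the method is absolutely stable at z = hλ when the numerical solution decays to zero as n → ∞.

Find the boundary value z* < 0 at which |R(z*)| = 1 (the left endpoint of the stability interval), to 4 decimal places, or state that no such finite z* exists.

On y'=λy, z=hλ:
  k1=λy_n ⇒ h·k1=z·y_n;  k2=λ(1+11/12z)y_n ⇒ h·k2=z(1+11/12z)y_n
  y_{n+1}/y_n = 1 + 3/4z + 1/4z(1+11/12z) = 1 + z + 11/48z²
  R(z) = 1 + z + 11/48z².

Solve |R(x)|<1 on ℝ⁻.
x=-0.34: |R|=0.6865
R=1: x+11/48x²=0 ⇒ x=−48/11=-4.3636; min R=1−1/(4·11/48)=-0.0909>−1
Confirm numerically:
  x=-2.891: |R|=0.02435 <1
  x=-2.761: |R|=0.01403 <1
  x=-1.999: |R|=0.08325 <1
  x=-1.869: |R|=0.06848 <1
  x=-4.766: |R|=1.43946 >1
  x=-4.601: |R|=1.25028 >1
So |R|<1 on (-4.3636, 0).

left endpoint -4.3636.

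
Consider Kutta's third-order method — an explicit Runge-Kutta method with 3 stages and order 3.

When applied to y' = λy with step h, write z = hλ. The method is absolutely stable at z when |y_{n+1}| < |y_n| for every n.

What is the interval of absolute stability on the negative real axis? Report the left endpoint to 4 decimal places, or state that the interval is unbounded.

z∈(-2.5127,0).

On y'=λy, z=hλ:
  order 3, 3-stage ⇒ R(z)=1+z+z^2/2+z^3/6
  (e.g. R(-1.76)=-0.11983, |R|=0.11983)

Boundary: |R(x)|=1, x<0.
x=-1.76: |R|=0.1198
|R(-2.29)|=0.6694 |R(-1.96)|=0.2941 |R(-1.35)|=0.1512
Bisect:
  x_lo=-3.0964 |R|=2.2503  x_hi=-0.1348 |R|=0.8739
  mid=-1.61558 |R|=0.01333 →hi
  mid=-2.35597 |R|=0.76018 →hi
  mid=-2.72617 |R|=1.38698 →lo
  mid=-2.54107 |R|=1.04718 →lo
  mid=-2.44852 |R|=0.89748 →hi
  mid=-2.49480 |R|=0.97073 →hi
  mid=-2.51793 |R|=1.00855 →lo
  mid=-2.50636 |R|=0.98954 →hi
  mid=-2.51215 |R|=0.99902 →hi
  mid=-2.51504 |R|=1.00378 →lo
  ...
  [-2.51287,-2.51269] ⇒ x*=-2.5127
Stable set (-2.5127, 0).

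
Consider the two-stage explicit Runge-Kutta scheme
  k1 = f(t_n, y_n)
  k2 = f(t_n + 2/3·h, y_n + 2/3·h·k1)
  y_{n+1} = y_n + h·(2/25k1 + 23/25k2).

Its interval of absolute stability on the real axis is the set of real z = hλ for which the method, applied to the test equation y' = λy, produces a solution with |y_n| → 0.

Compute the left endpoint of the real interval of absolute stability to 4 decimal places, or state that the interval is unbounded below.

On y'=λy, z=hλ:
  k1=λy_n ⇒ h·k1=z·y_n;  k2=λ(1+2/3z)y_n ⇒ h·k2=z(1+2/3z)y_n
  y_{n+1}/y_n = 1 + 2/25z + 23/25z(1+2/3z) = 1 + z + 46/75z²
  so R(z) = 1 + z + 46/75z².

Solve |R(x)|<1 on ℝ⁻.
x=-1.12: |R|=0.6494
R=1: x+46/75x²=0 ⇒ x=−75/46=-1.6304; min R=1−1/(4·46/75)=0.5924>−1
Confirm numerically:
  x=-1.052: |R|=0.62678 <1
  x=-0.881: |R|=0.59505 <1
  x=-0.771: |R|=0.59359 <1
  x=-2.122: |R|=1.63977 >1
  x=-1.993: |R|=1.44319 >1
  x=-1.819: |R|=1.21037 >1
Interval (-1.6304, 0).

z* = -1.6304.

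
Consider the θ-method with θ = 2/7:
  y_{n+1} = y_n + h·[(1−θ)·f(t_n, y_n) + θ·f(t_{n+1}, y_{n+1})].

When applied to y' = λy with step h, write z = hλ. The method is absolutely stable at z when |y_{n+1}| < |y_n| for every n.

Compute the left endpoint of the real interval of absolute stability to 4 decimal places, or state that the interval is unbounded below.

With y'=λy (z=hλ):
  y_{n+1} = y_n + z·[5/7·y_n + 2/7·y_{n+1}] ⇒ (1 − 2/7z)y_{n+1} = (1 + 5/7z)y_n
  ⇒ R(z) = (1 + 5/7z)/(1 − 2/7z).

Solve |R(x)|<1 on ℝ⁻.
x=-0.66: |R|=0.4447
R=−1: 1+5/7x = −1+2/7x ⇒ -3/7x=2 ⇒ x=2/(-3/7)=-4.6667
Confirm numerically:
  x=-3.199: |R|=0.67137 <1
  x=-3.160: |R|=0.66066 <1
  x=-3.137: |R|=0.65429 <1
  x=-2.080: |R|=0.30466 <1
  x=-5.105: |R|=1.07641 >1
  x=-4.906: |R|=1.04271 >1
  x=-4.873: |R|=1.03696 >1
Stable set (-4.6667, 0).

left endpoint -4.6667.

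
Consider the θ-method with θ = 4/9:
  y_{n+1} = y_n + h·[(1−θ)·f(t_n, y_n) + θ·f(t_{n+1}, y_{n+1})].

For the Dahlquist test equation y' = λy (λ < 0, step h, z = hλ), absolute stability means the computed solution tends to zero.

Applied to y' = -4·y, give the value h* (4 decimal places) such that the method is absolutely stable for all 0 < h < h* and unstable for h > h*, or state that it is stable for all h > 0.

With y'=λy (z=hλ):
  y_{n+1} = y_n + z·[5/9·y_n + 4/9·y_{n+1}] ⇒ (1 − 4/9z)y_{n+1} = (1 + 5/9z)y_n
  ⇒ R(z) = (1 + 5/9z)/(1 − 4/9z).

Find x<0 with |R(x)|<1.
x=-1.25: |R|=0.1964
R=−1: 1+5/9x = −1+4/9x ⇒ -1/9x=2 ⇒ x=2/(-1/9)=-18.0000
Confirm numerically:
  x=-16.068: |R|=0.97363 <1
  x=-12.506: |R|=0.90692 <1
  x=-8.849: |R|=0.79388 <1
  x=-7.964: |R|=0.75436 <1
  x=-18.521: |R|=1.00627 >1
  x=-18.374: |R|=1.00453 >1
  x=-18.080: |R|=1.00098 >1
Stable set (-18.0000, 0).

(-18.0000,0); λ=-4 ⇒ h* = (18)/4 = 4.5000.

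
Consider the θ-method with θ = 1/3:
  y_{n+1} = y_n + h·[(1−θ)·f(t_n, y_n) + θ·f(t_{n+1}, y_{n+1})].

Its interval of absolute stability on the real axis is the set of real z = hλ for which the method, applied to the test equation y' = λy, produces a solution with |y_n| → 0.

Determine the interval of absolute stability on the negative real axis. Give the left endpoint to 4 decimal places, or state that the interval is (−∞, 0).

(-6.0000, 0).

With y'=λy (z=hλ):
  y_{n+1} = y_n + z·[2/3·y_n + 1/3·y_{n+1}] ⇒ (1 − 1/3z)y_{n+1} = (1 + 2/3z)y_n
  so R(z) = (1 + 2/3z)/(1 − 1/3z).

Find x<0 with |R(x)|<1.
x=-1.57: |R|=0.0306
R=−1: 1+2/3x = −1+1/3x ⇒ -1/3x=2 ⇒ x=2/(-1/3)=-6.0000
Confirm numerically:
  x=-4.814: |R|=0.84822 <1
  x=-3.771: |R|=0.67080 <1
  x=-2.621: |R|=0.39886 <1
  x=-2.489: |R|=0.36036 <1
  x=-6.496: |R|=1.05223 >1
  x=-6.329: |R|=1.03527 >1
Stable set (-6.0000, 0).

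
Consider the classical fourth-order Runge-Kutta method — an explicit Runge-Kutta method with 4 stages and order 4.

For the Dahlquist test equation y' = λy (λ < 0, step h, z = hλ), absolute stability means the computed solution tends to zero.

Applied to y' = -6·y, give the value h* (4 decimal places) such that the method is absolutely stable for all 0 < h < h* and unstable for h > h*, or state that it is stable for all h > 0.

On y'=λy, z=hλ:
  order 4, 4-stage ⇒ R(z)=1+z+z^2/2+z^3/6+z^4/24
  (e.g. R(-1.47)=0.27559, |R|=0.27559)

Need |R(x)|<1, x<0.
x=-1.47: |R|=0.2756
|R(-2.63)|=0.7900 |R(-1.5)|=0.2734 |R(-0.94)|=0.3959
Bisect:
  x_lo=-3.4619 |R|=2.6002  x_hi=-0.0824 |R|=0.9209
  mid=-1.77216 |R|=0.28148 →hi
  mid=-2.61703 |R|=0.77457 →hi
  mid=-3.03947 |R|=1.45590 →lo
  mid=-2.82825 |R|=1.06672 →lo
  mid=-2.72264 |R|=0.90957 →hi
  mid=-2.77544 |R|=0.98525 →hi
  mid=-2.80185 |R|=1.02524 →lo
  mid=-2.78865 |R|=1.00507 →lo
  mid=-2.78204 |R|=0.99511 →hi
  mid=-2.78534 |R|=1.00008 →lo
  ...
  [-2.78534,-2.78514] ⇒ x*=-2.7853
Interval (-2.7853, 0).

(-2.7853,0); λ=-6 ⇒ h* = 0.4642.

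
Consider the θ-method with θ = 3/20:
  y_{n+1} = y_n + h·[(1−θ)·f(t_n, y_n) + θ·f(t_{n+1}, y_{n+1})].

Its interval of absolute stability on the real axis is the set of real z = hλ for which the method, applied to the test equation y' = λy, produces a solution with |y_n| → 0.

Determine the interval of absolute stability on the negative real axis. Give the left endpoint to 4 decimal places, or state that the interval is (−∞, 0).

z∈(-2.8571,0).

With y'=λy (z=hλ):
  y_{n+1} = y_n + z·[17/20·y_n + 3/20·y_{n+1}] ⇒ (1 − 3/20z)y_{n+1} = (1 + 17/20z)y_n
  Hence R(z) = (1 + 17/20z)/(1 − 3/20z).

Find x<0 with |R(x)|<1.
x=-1.1: |R|=0.0558
R=−1: 1+17/20x = −1+3/20x ⇒ -7/10x=2 ⇒ x=2/(-7/10)=-2.8571
Confirm numerically:
  x=-2.381: |R|=0.75441 <1
  x=-2.329: |R|=0.72602 <1
  x=-1.540: |R|=0.25102 <1
  x=-1.339: |R|=0.11504 <1
  x=-3.346: |R|=1.22784 >1
  x=-2.921: |R|=1.03108 >1
Stable set (-2.8571, 0).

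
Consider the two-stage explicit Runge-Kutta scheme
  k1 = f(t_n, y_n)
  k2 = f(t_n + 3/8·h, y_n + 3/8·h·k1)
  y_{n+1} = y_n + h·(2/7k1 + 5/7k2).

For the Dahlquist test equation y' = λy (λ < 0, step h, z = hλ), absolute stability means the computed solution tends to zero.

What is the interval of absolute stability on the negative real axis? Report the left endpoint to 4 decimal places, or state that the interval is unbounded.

(-3.7333, 0).

On y'=λy, z=hλ:
  k1=λy_n ⇒ h·k1=z·y_n;  k2=λ(1+3/8z)y_n ⇒ h·k2=z(1+3/8z)y_n
  y_{n+1}/y_n = 1 + 2/7z + 5/7z(1+3/8z) = 1 + z + 15/56z²
  ⇒ R(z) = 1 + z + 15/56z².

Find x<0 with |R(x)|<1.
x=-0.44: |R|=0.6119
R=1: x+15/56x²=0 ⇒ x=−56/15=-3.7333; min R=1−1/(4·15/56)=0.0667>−1
Confirm numerically:
  x=-2.870: |R|=0.33631 <1
  x=-2.650: |R|=0.23103 <1
  x=-2.029: |R|=0.07373 <1
  x=-4.018: |R|=1.30637 >1
  x=-3.873: |R|=1.14489 >1
  x=-3.779: |R|=1.04623 >1
Stable set (-3.7333, 0).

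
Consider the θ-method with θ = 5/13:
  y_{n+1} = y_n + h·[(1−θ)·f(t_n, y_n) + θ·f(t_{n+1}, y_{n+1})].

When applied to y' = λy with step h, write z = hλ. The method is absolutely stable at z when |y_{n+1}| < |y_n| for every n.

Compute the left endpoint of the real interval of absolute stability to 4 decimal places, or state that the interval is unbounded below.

Set f=λy, z=hλ:
  y_{n+1} = y_n + z·[8/13·y_n + 5/13·y_{n+1}] ⇒ (1 − 5/13z)y_{n+1} = (1 + 8/13z)y_n
  ⇒ R(z) = (1 + 8/13z)/(1 − 5/13z).

Need |R(x)|<1, x<0.
x=-0.85: |R|=0.3594
R=−1: 1+8/13x = −1+5/13x ⇒ -3/13x=2 ⇒ x=2/(-3/13)=-8.6667
Confirm numerically:
  x=-7.081: |R|=0.90173 <1
  x=-5.744: |R|=0.78984 <1
  x=-4.017: |R|=0.57839 <1
  x=-9.013: |R|=1.01789 >1
  x=-8.784: |R|=1.00618 >1
So |R|<1 on (-8.6667, 0).

z* = -8.6667.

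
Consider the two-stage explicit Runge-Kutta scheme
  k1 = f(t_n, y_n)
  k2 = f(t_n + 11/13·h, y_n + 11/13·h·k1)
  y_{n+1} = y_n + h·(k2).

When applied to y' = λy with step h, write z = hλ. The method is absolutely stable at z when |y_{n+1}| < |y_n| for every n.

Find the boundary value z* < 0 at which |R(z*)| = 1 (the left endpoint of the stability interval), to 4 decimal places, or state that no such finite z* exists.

left endpoint -1.1818.

Test eqn y'=λy, z=hλ:
  k1=λy_n ⇒ h·k1=z·y_n;  k2=λ(1+11/13z)y_n ⇒ h·k2=z(1+11/13z)y_n
  y_{n+1}/y_n = 1 + z(1+11/13z) = 1 + z + 11/13z²
  ⇒ R(z) = 1 + z + 11/13z².

Need |R(x)|<1, x<0.
x=-0.73: |R|=0.7209
R=1: x+11/13x²=0 ⇒ x=−13/11=-1.1818; min R=1−1/(4·11/13)=0.7045>−1
Confirm numerically:
  x=-1.073: |R|=0.90120 <1
  x=-0.834: |R|=0.75455 <1
  x=-0.780: |R|=0.73480 <1
  x=-0.586: |R|=0.70457 <1
  x=-1.490: |R|=1.38855 >1
  x=-1.439: |R|=1.31315 >1
So |R|<1 on (-1.1818, 0).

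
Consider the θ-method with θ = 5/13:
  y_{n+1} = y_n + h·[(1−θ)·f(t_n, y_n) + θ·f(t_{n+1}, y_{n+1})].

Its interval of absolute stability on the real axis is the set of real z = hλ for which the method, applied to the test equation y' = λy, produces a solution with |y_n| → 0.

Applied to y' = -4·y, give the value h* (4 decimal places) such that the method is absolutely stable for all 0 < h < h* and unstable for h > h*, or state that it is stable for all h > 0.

(-8.6667,0); λ=-4 ⇒ h* = (26/3)/4 = 2.1667.

With y'=λy (z=hλ):
  y_{n+1} = y_n + z·[8/13·y_n + 5/13·y_{n+1}] ⇒ (1 − 5/13z)y_{n+1} = (1 + 8/13z)y_n
  Hence R(z) = (1 + 8/13z)/(1 − 5/13z).

Boundary: |R(x)|=1, x<0.
x=-1.39: |R|=0.0942
R=−1: 1+8/13x = −1+5/13x ⇒ -3/13x=2 ⇒ x=2/(-3/13)=-8.6667
Confirm numerically:
  x=-8.394: |R|=0.98512 <1
  x=-7.820: |R|=0.95125 <1
  x=-4.796: |R|=0.68599 <1
  x=-4.623: |R|=0.66410 <1
  x=-9.004: |R|=1.01744 >1
  x=-8.893: |R|=1.01182 >1
  x=-8.779: |R|=1.00592 >1
Interval (-8.6667, 0).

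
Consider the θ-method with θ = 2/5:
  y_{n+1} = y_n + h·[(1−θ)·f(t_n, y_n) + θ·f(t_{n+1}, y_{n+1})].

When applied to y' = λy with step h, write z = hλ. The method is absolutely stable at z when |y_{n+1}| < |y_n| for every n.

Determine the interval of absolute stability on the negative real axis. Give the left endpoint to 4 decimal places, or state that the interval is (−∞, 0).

z∈(-10.0000,0).

Test eqn y'=λy, z=hλ:
  y_{n+1} = y_n + z·[3/5·y_n + 2/5·y_{n+1}] ⇒ (1 − 2/5z)y_{n+1} = (1 + 3/5z)y_n
  R(z) = (1 + 3/5z)/(1 − 2/5z).

Need |R(x)|<1, x<0.
x=-0.61: |R|=0.5096
R=−1: 1+3/5x = −1+2/5x ⇒ -1/5x=2 ⇒ x=2/(-1/5)=-10.0000
Confirm numerically:
  x=-9.489: |R|=0.97869 <1
  x=-8.651: |R|=0.93951 <1
  x=-4.396: |R|=0.59368 <1
  x=-10.158: |R|=1.00624 >1
  x=-10.129: |R|=1.00511 >1
  x=-10.029: |R|=1.00116 >1
Stable set (-10.0000, 0).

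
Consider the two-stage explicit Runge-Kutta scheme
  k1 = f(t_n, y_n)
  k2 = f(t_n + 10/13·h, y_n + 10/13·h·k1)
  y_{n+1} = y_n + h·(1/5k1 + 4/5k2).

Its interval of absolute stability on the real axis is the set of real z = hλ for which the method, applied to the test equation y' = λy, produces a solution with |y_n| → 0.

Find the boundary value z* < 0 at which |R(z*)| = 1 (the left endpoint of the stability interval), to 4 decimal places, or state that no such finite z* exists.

Set f=λy, z=hλ:
  k1=λy_n ⇒ h·k1=z·y_n;  k2=λ(1+10/13z)y_n ⇒ h·k2=z(1+10/13z)y_n
  y_{n+1}/y_n = 1 + 1/5z + 4/5z(1+10/13z) = 1 + z + 8/13z²
  so R(z) = 1 + z + 8/13z².

Need |R(x)|<1, x<0.
x=-1.72: |R|=1.1006
R=1: x+8/13x²=0 ⇒ x=−13/8=-1.6250; min R=1−1/(4·8/13)=0.5938>−1
Confirm numerically:
  x=-1.589: |R|=0.96480 <1
  x=-1.560: |R|=0.93760 <1
  x=-1.390: |R|=0.79898 <1
  x=-2.163: |R|=1.71612 >1
  x=-2.037: |R|=1.51646 >1
  x=-1.679: |R|=1.05579 >1
Stable set (-1.6250, 0).

left endpoint -1.6250.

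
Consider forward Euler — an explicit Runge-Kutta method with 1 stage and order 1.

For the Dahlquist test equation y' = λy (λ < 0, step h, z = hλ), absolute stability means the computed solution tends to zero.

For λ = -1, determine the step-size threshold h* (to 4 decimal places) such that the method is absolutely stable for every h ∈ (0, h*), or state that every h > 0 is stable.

Test eqn y'=λy, z=hλ:
  order 1, 1-stage ⇒ R(z)=1+z
  (e.g. R(-1.66)=-0.66000, |R|=0.66000)

Need |R(x)|<1, x<0.
x=-1.66: |R|=0.6600
|R(-2.33)|=1.3300 |R(-1.69)|=0.6900 |R(-1.64)|=0.6400
Bisect:
  x_lo=-2.5774 |R|=1.5774  x_hi=-0.2780 |R|=0.7220
  mid=-1.42769 |R|=0.42769 →hi
  mid=-2.00255 |R|=1.00255 →lo
  mid=-1.71512 |R|=0.71512 →hi
  mid=-1.85883 |R|=0.85883 →hi
  mid=-1.93069 |R|=0.93069 →hi
  mid=-1.96662 |R|=0.96662 →hi
  mid=-1.98458 |R|=0.98458 →hi
  mid=-1.99357 |R|=0.99357 →hi
  mid=-1.99806 |R|=0.99806 →hi
  mid=-2.00030 |R|=1.00030 →lo
  ...
  [-2.00002,-1.99988] ⇒ x*=-2.0000
Stable set (-2.0000, 0).

(-2.0000,0); λ=-1 ⇒ h* = 2.0000.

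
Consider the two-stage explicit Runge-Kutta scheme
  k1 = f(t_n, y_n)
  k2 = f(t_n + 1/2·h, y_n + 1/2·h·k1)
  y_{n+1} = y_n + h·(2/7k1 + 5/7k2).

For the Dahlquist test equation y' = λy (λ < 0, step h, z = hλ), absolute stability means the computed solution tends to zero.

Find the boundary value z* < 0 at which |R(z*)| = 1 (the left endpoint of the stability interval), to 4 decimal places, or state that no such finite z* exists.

Test eqn y'=λy, z=hλ:
  k1=λy_n ⇒ h·k1=z·y_n;  k2=λ(1+1/2z)y_n ⇒ h·k2=z(1+1/2z)y_n
  y_{n+1}/y_n = 1 + 2/7z + 5/7z(1+1/2z) = 1 + z + 5/14z²
  Hence R(z) = 1 + z + 5/14z².

Need |R(x)|<1, x<0.
x=-0.74: |R|=0.4556
R=1: x+5/14x²=0 ⇒ x=−14/5=-2.8000; min R=1−1/(4·5/14)=0.3000>−1
Confirm numerically:
  x=-2.471: |R|=0.70966 <1
  x=-2.187: |R|=0.52120 <1
  x=-1.674: |R|=0.32681 <1
  x=-3.397: |R|=1.72429 >1
  x=-3.243: |R|=1.51309 >1
  x=-3.126: |R|=1.36396 >1
So |R|<1 on (-2.8000, 0).

z* = -2.8000.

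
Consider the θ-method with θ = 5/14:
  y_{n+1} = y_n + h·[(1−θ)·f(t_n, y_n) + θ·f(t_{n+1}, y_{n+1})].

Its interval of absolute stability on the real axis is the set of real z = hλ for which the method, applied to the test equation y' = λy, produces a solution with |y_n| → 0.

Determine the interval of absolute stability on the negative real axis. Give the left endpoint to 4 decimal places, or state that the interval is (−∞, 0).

Set f=λy, z=hλ:
  y_{n+1} = y_n + z·[9/14·y_n + 5/14·y_{n+1}] ⇒ (1 − 5/14z)y_{n+1} = (1 + 9/14z)y_n
  ⇒ R(z) = (1 + 9/14z)/(1 − 5/14z).

Find x<0 with |R(x)|<1.
x=-1.76: |R|=0.0807
R=−1: 1+9/14x = −1+5/14x ⇒ -2/7x=2 ⇒ x=2/(-2/7)=-7.0000
Confirm numerically:
  x=-6.153: |R|=0.92432 <1
  x=-5.266: |R|=0.82802 <1
  x=-4.631: |R|=0.74496 <1
  x=-7.188: |R|=1.01506 >1
  x=-7.047: |R|=1.00382 >1
Interval (-7.0000, 0).

(-7.0000, 0).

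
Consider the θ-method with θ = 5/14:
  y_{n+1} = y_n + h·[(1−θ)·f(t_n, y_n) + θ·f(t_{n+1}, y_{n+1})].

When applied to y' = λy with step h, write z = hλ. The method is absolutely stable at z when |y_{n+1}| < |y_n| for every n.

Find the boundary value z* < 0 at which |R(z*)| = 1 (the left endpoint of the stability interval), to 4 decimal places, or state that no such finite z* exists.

z* = -7.0000.

Set f=λy, z=hλ:
  y_{n+1} = y_n + z·[9/14·y_n + 5/14·y_{n+1}] ⇒ (1 − 5/14z)y_{n+1} = (1 + 9/14z)y_n
  ⇒ R(z) = (1 + 9/14z)/(1 − 5/14z).

Boundary: |R(x)|=1, x<0.
x=-1.15: |R|=0.1848
R=−1: 1+9/14x = −1+5/14x ⇒ -2/7x=2 ⇒ x=2/(-2/7)=-7.0000
Confirm numerically:
  x=-6.239: |R|=0.93265 <1
  x=-4.913: |R|=0.78353 <1
  x=-4.758: |R|=0.76269 <1
  x=-3.464: |R|=0.54840 <1
  x=-7.523: |R|=1.04053 >1
  x=-7.162: |R|=1.01301 >1
  x=-7.150: |R|=1.01206 >1
So |R|<1 on (-7.0000, 0).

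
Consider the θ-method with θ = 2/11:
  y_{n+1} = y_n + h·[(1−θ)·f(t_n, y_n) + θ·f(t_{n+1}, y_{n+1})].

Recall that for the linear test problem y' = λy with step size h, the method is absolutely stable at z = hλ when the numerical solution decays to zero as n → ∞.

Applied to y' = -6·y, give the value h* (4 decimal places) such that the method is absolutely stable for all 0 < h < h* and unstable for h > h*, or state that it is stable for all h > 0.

With y'=λy (z=hλ):
  y_{n+1} = y_n + z·[9/11·y_n + 2/11·y_{n+1}] ⇒ (1 − 2/11z)y_{n+1} = (1 + 9/11z)y_n
  Hence R(z) = (1 + 9/11z)/(1 − 2/11z).

Need |R(x)|<1, x<0.
x=-1.44: |R|=0.1412
R=−1: 1+9/11x = −1+2/11x ⇒ -7/11x=2 ⇒ x=2/(-7/11)=-3.1429
Confirm numerically:
  x=-2.446: |R|=0.69305 <1
  x=-1.978: |R|=0.45480 <1
  x=-1.288: |R|=0.04361 <1
  x=-3.514: |R|=1.14411 >1
  x=-3.355: |R|=1.08385 >1
Interval (-3.1429, 0).

(-3.1429,0); λ=-6 ⇒ h* = (22/7)/6 = 0.5238.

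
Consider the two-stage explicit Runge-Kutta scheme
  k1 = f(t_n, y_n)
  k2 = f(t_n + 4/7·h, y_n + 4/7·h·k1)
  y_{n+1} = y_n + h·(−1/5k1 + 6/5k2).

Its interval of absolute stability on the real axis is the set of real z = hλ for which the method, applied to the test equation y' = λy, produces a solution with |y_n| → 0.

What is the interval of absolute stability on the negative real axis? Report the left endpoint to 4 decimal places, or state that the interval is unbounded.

On y'=λy, z=hλ:
  k1=λy_n ⇒ h·k1=z·y_n;  k2=λ(1+4/7z)y_n ⇒ h·k2=z(1+4/7z)y_n
  y_{n+1}/y_n = 1 − 1/5z + 6/5z(1+4/7z) = 1 + z + 24/35z²
  ⇒ R(z) = 1 + z + 24/35z².

Solve |R(x)|<1 on ℝ⁻.
x=-1.06: |R|=0.7105
R=1: x+24/35x²=0 ⇒ x=−35/24=-1.4583; min R=1−1/(4·24/35)=0.6354>−1
Confirm numerically:
  x=-1.096: |R|=0.72769 <1
  x=-0.895: |R|=0.65427 <1
  x=-0.622: |R|=0.64329 <1
  x=-2.023: |R|=1.78331 >1
  x=-1.805: |R|=1.42907 >1
  x=-1.773: |R|=1.38256 >1
Stable set (-1.4583, 0).

z∈(-1.4583,0).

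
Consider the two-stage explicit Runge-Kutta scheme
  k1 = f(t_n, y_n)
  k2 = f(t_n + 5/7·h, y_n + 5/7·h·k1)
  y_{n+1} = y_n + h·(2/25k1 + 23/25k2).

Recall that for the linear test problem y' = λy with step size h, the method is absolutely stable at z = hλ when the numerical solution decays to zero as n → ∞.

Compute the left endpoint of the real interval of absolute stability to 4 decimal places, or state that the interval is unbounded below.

z* = -1.5217.

With y'=λy (z=hλ):
  k1=λy_n ⇒ h·k1=z·y_n;  k2=λ(1+5/7z)y_n ⇒ h·k2=z(1+5/7z)y_n
  y_{n+1}/y_n = 1 + 2/25z + 23/25z(1+5/7z) = 1 + z + 23/35z²
  ⇒ R(z) = 1 + z + 23/35z².

Find x<0 with |R(x)|<1.
x=-0.5: |R|=0.6643
R=1: x+23/35x²=0 ⇒ x=−35/23=-1.5217; min R=1−1/(4·23/35)=0.6196>−1
Confirm numerically:
  x=-1.493: |R|=0.97180 <1
  x=-1.217: |R|=0.75629 <1
  x=-1.195: |R|=0.74342 <1
  x=-1.993: |R|=1.61720 >1
  x=-1.653: |R|=1.14258 >1
  x=-1.624: |R|=1.10913 >1
Stable set (-1.5217, 0).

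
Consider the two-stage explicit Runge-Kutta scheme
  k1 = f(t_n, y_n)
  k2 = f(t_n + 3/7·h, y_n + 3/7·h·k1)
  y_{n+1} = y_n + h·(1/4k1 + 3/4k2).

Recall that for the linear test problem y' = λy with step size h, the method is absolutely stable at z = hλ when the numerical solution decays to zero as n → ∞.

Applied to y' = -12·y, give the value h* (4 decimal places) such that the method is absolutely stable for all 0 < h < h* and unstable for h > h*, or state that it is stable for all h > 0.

Set f=λy, z=hλ:
  k1=λy_n ⇒ h·k1=z·y_n;  k2=λ(1+3/7z)y_n ⇒ h·k2=z(1+3/7z)y_n
  y_{n+1}/y_n = 1 + 1/4z + 3/4z(1+3/7z) = 1 + z + 9/28z²
  R(z) = 1 + z + 9/28z².

Need |R(x)|<1, x<0.
x=-1.08: |R|=0.2949
R=1: x+9/28x²=0 ⇒ x=−28/9=-3.1111; min R=1−1/(4·9/28)=0.2222>−1
Confirm numerically:
  x=-2.079: |R|=0.31029 <1
  x=-1.740: |R|=0.23316 <1
  x=-1.637: |R|=0.22435 <1
  x=-1.340: |R|=0.23716 <1
  x=-3.703: |R|=1.70450 >1
  x=-3.586: |R|=1.54738 >1
  x=-3.493: |R|=1.42877 >1
Interval (-3.1111, 0).

(-3.1111,0); λ=-12 ⇒ h* = (28/9)/12 = 0.2593.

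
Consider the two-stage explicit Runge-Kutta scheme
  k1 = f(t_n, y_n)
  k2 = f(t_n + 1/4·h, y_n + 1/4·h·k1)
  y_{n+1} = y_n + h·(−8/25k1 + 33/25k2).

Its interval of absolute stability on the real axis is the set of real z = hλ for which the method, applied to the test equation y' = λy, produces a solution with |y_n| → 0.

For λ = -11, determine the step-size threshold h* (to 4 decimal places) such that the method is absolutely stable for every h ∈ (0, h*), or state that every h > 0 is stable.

(-3.0303,0); λ=-11 ⇒ h* = (100/33)/11 = 0.2755.

With y'=λy (z=hλ):
  k1=λy_n ⇒ h·k1=z·y_n;  k2=λ(1+1/4z)y_n ⇒ h·k2=z(1+1/4z)y_n
  y_{n+1}/y_n = 1 − 8/25z + 33/25z(1+1/4z) = 1 + z + 33/100z²
  R(z) = 1 + z + 33/100z².

Find x<0 with |R(x)|<1.
x=-1.39: |R|=0.2476
R=1: x+33/100x²=0 ⇒ x=−100/33=-3.0303; min R=1−1/(4·33/100)=0.2424>−1
Confirm numerically:
  x=-2.981: |R|=0.95150 <1
  x=-2.878: |R|=0.85535 <1
  x=-1.893: |R|=0.28954 <1
  x=-1.615: |R|=0.24571 <1
  x=-3.321: |R|=1.31858 >1
  x=-3.132: |R|=1.10511 >1
  x=-3.124: |R|=1.09659 >1
Stable set (-3.0303, 0).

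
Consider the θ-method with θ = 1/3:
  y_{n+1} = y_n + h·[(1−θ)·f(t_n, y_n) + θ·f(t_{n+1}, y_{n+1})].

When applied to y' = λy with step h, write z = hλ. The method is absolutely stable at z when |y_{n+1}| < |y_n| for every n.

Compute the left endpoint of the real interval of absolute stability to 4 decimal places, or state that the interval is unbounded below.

left endpoint -6.0000.

With y'=λy (z=hλ):
  y_{n+1} = y_n + z·[2/3·y_n + 1/3·y_{n+1}] ⇒ (1 − 1/3z)y_{n+1} = (1 + 2/3z)y_n
  ⇒ R(z) = (1 + 2/3z)/(1 − 1/3z).

Need |R(x)|<1, x<0.
x=-1.59: |R|=0.0392
R=−1: 1+2/3x = −1+1/3x ⇒ -1/3x=2 ⇒ x=2/(-1/3)=-6.0000
Confirm numerically:
  x=-4.364: |R|=0.77784 <1
  x=-4.063: |R|=0.72575 <1
  x=-3.487: |R|=0.61261 <1
  x=-2.874: |R|=0.46782 <1
  x=-6.594: |R|=1.06191 >1
  x=-6.577: |R|=1.06025 >1
  x=-6.246: |R|=1.02661 >1
Interval (-6.0000, 0).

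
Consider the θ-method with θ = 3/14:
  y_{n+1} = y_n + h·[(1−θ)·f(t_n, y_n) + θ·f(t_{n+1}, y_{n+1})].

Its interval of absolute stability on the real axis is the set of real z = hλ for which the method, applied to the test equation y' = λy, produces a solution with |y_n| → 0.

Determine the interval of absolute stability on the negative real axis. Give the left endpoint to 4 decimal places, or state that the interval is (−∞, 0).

z∈(-3.5000,0).

On y'=λy, z=hλ:
  y_{n+1} = y_n + z·[11/14·y_n + 3/14·y_{n+1}] ⇒ (1 − 3/14z)y_{n+1} = (1 + 11/14z)y_n
  so R(z) = (1 + 11/14z)/(1 − 3/14z).

Solve |R(x)|<1 on ℝ⁻.
x=-1.39: |R|=0.0710
R=−1: 1+11/14x = −1+3/14x ⇒ -4/7x=2 ⇒ x=2/(-4/7)=-3.5000
Confirm numerically:
  x=-3.319: |R|=0.93956 <1
  x=-3.260: |R|=0.91926 <1
  x=-1.763: |R|=0.27959 <1
  x=-3.668: |R|=1.05375 >1
  x=-3.602: |R|=1.03290 >1
Stable set (-3.5000, 0).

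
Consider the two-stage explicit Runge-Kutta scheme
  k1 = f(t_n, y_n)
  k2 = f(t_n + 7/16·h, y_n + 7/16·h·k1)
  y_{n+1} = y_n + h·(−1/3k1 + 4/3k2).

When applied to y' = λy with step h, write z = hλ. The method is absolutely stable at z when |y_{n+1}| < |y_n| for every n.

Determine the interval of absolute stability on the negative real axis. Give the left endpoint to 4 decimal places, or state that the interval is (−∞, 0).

z∈(-1.7143,0).

With y'=λy (z=hλ):
  k1=λy_n ⇒ h·k1=z·y_n;  k2=λ(1+7/16z)y_n ⇒ h·k2=z(1+7/16z)y_n
  y_{n+1}/y_n = 1 − 1/3z + 4/3z(1+7/16z) = 1 + z + 7/12z²
  ⇒ R(z) = 1 + z + 7/12z².

Need |R(x)|<1, x<0.
x=-0.88: |R|=0.5717
R=1: x+7/12x²=0 ⇒ x=−12/7=-1.7143; min R=1−1/(4·7/12)=0.5714>−1
Confirm numerically:
  x=-1.669: |R|=0.95591 <1
  x=-1.194: |R|=0.63762 <1
  x=-0.884: |R|=0.57185 <1
  x=-2.257: |R|=1.71453 >1
  x=-1.845: |R|=1.14068 >1
Stable set (-1.7143, 0).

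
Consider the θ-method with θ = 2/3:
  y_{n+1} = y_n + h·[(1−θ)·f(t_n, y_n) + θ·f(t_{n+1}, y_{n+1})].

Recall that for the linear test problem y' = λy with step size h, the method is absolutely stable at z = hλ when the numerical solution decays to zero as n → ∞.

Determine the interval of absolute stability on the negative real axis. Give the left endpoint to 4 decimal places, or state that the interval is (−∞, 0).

(−∞, 0) — no finite endpoint.

On y'=λy, z=hλ:
  y_{n+1} = y_n + z·[1/3·y_n + 2/3·y_{n+1}] ⇒ (1 − 2/3z)y_{n+1} = (1 + 1/3z)y_n
  R(z) = (1 + 1/3z)/(1 − 2/3z).

Need |R(x)|<1, x<0.
x=-0.44: |R|=0.6598
x=-2: |R|=0.1429
x=-10: |R|=0.3043
x=-100: |R|=0.4778
θ=2/3≥1/2 ⇒ |1+1/3x|<|1−2/3x| ∀x<0 ⇒ unbounded interval.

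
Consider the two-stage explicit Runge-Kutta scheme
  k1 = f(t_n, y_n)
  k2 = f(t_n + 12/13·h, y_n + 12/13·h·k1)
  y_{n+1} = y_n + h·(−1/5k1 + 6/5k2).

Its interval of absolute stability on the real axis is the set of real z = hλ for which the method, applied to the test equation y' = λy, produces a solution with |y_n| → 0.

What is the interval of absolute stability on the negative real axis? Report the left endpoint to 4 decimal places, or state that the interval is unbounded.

With y'=λy (z=hλ):
  k1=λy_n ⇒ h·k1=z·y_n;  k2=λ(1+12/13z)y_n ⇒ h·k2=z(1+12/13z)y_n
  y_{n+1}/y_n = 1 − 1/5z + 6/5z(1+12/13z) = 1 + z + 72/65z²
  so R(z) = 1 + z + 72/65z².

Find x<0 with |R(x)|<1.
x=-0.69: |R|=0.8374
R=1: x+72/65x²=0 ⇒ x=−65/72=-0.9028; min R=1−1/(4·72/65)=0.7743>−1
Confirm numerically:
  x=-0.796: |R|=0.90585 <1
  x=-0.587: |R|=0.79468 <1
  x=-0.482: |R|=0.77534 <1
  x=-0.382: |R|=0.77964 <1
  x=-1.311: |R|=1.59281 >1
  x=-1.291: |R|=1.55517 >1
Stable set (-0.9028, 0).

(-0.9028, 0).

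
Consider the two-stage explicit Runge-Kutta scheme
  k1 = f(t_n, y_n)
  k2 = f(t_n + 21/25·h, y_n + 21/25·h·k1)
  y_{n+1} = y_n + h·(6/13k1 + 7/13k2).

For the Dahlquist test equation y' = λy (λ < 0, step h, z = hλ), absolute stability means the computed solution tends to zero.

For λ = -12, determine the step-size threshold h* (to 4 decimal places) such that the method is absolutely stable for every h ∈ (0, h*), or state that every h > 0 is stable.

Test eqn y'=λy, z=hλ:
  k1=λy_n ⇒ h·k1=z·y_n;  k2=λ(1+21/25z)y_n ⇒ h·k2=z(1+21/25z)y_n
  y_{n+1}/y_n = 1 + 6/13z + 7/13z(1+21/25z) = 1 + z + 147/325z²
  so R(z) = 1 + z + 147/325z².

Need |R(x)|<1, x<0.
x=-0.97: |R|=0.4556
R=1: x+147/325x²=0 ⇒ x=−325/147=-2.2109; min R=1−1/(4·147/325)=0.4473>−1
Confirm numerically:
  x=-1.948: |R|=0.76837 <1
  x=-1.731: |R|=0.62428 <1
  x=-1.230: |R|=0.45430 <1
  x=-1.053: |R|=0.44852 <1
  x=-2.632: |R|=1.50133 >1
  x=-2.475: |R|=1.29567 >1
Interval (-2.2109, 0).

(-2.2109,0); λ=-12 ⇒ h* = (325/147)/12 = 0.1842.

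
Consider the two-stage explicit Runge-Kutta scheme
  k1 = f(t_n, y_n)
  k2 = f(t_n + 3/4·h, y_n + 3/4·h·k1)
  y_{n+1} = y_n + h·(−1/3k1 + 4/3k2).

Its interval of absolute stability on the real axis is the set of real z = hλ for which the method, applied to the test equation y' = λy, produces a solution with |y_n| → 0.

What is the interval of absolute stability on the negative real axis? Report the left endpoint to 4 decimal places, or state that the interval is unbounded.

(-1.0000, 0).

With y'=λy (z=hλ):
  k1=λy_n ⇒ h·k1=z·y_n;  k2=λ(1+3/4z)y_n ⇒ h·k2=z(1+3/4z)y_n
  y_{n+1}/y_n = 1 − 1/3z + 4/3z(1+3/4z) = 1 + z + z²
  Hence R(z) = 1 + z + z².

Need |R(x)|<1, x<0.
x=-0.35: |R|=0.7725
R=1: x+1x²=0 ⇒ x=−1=-1.0000; min R=1−1/(4·1)=0.7500>−1
Confirm numerically:
  x=-0.860: |R|=0.87960 <1
  x=-0.580: |R|=0.75640 <1
  x=-0.530: |R|=0.75090 <1
  x=-1.598: |R|=1.95560 >1
  x=-1.407: |R|=1.57265 >1
  x=-1.189: |R|=1.22472 >1
Interval (-1.0000, 0).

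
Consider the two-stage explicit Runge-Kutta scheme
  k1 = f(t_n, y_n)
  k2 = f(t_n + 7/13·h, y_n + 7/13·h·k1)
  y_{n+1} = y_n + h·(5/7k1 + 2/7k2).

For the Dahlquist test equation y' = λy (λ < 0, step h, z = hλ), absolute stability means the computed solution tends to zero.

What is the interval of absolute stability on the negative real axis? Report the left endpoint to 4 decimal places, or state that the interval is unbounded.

(-6.5000, 0).

On y'=λy, z=hλ:
  k1=λy_n ⇒ h·k1=z·y_n;  k2=λ(1+7/13z)y_n ⇒ h·k2=z(1+7/13z)y_n
  y_{n+1}/y_n = 1 + 5/7z + 2/7z(1+7/13z) = 1 + z + 2/13z²
  ⇒ R(z) = 1 + z + 2/13z².

Boundary: |R(x)|=1, x<0.
x=-0.41: |R|=0.6159
R=1: x+2/13x²=0 ⇒ x=−13/2=-6.5000; min R=1−1/(4·2/13)=-0.6250>−1
Confirm numerically:
  x=-5.251: |R|=0.00900 <1
  x=-5.059: |R|=0.12154 <1
  x=-5.045: |R|=0.12930 <1
  x=-6.864: |R|=1.38438 >1
  x=-6.830: |R|=1.34675 >1
  x=-6.645: |R|=1.14823 >1
So |R|<1 on (-6.5000, 0).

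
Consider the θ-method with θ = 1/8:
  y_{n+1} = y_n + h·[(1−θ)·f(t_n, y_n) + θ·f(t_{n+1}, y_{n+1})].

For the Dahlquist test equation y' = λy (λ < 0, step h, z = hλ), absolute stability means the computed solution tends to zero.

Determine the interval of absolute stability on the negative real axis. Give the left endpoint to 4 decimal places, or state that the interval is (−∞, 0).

(-2.6667, 0).

With y'=λy (z=hλ):
  y_{n+1} = y_n + z·[7/8·y_n + 1/8·y_{n+1}] ⇒ (1 − 1/8z)y_{n+1} = (1 + 7/8z)y_n
  so R(z) = (1 + 7/8z)/(1 − 1/8z).

Boundary: |R(x)|=1, x<0.
x=-1.27: |R|=0.0960
R=−1: 1+7/8x = −1+1/8x ⇒ -3/4x=2 ⇒ x=2/(-3/4)=-2.6667
Confirm numerically:
  x=-1.788: |R|=0.46138 <1
  x=-1.459: |R|=0.23396 <1
  x=-1.325: |R|=0.13673 <1
  x=-1.230: |R|=0.06609 <1
  x=-2.840: |R|=1.09594 >1
  x=-2.837: |R|=1.09431 >1
Stable set (-2.6667, 0).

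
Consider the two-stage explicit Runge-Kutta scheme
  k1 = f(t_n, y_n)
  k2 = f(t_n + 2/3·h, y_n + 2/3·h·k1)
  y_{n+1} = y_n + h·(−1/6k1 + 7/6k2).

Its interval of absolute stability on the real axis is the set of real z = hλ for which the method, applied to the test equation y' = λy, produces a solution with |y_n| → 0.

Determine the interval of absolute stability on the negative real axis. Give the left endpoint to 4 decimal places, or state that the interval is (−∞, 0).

z∈(-1.2857,0).

Test eqn y'=λy, z=hλ:
  k1=λy_n ⇒ h·k1=z·y_n;  k2=λ(1+2/3z)y_n ⇒ h·k2=z(1+2/3z)y_n
  y_{n+1}/y_n = 1 − 1/6z + 7/6z(1+2/3z) = 1 + z + 7/9z²
  Hence R(z) = 1 + z + 7/9z².

Boundary: |R(x)|=1, x<0.
x=-1.3: |R|=1.0144
R=1: x+7/9x²=0 ⇒ x=−9/7=-1.2857; min R=1−1/(4·7/9)=0.6786>−1
Confirm numerically:
  x=-1.208: |R|=0.92698 <1
  x=-1.192: |R|=0.91312 <1
  x=-0.625: |R|=0.67882 <1
  x=-1.554: |R|=1.32427 >1
  x=-1.484: |R|=1.22887 >1
Interval (-1.2857, 0).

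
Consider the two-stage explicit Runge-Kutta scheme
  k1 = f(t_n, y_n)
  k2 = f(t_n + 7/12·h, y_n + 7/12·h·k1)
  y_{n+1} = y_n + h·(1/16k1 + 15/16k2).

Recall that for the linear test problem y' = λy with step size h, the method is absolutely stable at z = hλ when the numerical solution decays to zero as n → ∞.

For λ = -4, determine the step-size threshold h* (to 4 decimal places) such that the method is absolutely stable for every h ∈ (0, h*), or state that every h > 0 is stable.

With y'=λy (z=hλ):
  k1=λy_n ⇒ h·k1=z·y_n;  k2=λ(1+7/12z)y_n ⇒ h·k2=z(1+7/12z)y_n
  y_{n+1}/y_n = 1 + 1/16z + 15/16z(1+7/12z) = 1 + z + 35/64z²
  so R(z) = 1 + z + 35/64z².

Boundary: |R(x)|=1, x<0.
x=-0.43: |R|=0.6711
R=1: x+35/64x²=0 ⇒ x=−64/35=-1.8286; min R=1−1/(4·35/64)=0.5429>−1
Confirm numerically:
  x=-1.198: |R|=0.58688 <1
  x=-1.180: |R|=0.58147 <1
  x=-1.097: |R|=0.56111 <1
  x=-0.977: |R|=0.54501 <1
  x=-2.270: |R|=1.54799 >1
  x=-2.259: |R|=1.53175 >1
  x=-2.013: |R|=1.20303 >1
Stable set (-1.8286, 0).

(-1.8286,0); λ=-4 ⇒ h* = (64/35)/4 = 0.4571.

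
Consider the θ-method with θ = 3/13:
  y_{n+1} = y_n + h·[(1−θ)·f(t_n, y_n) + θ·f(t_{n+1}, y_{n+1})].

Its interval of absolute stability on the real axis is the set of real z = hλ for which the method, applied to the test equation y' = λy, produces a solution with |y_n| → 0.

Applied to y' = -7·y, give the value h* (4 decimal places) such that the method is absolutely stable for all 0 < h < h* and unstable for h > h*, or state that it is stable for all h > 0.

Test eqn y'=λy, z=hλ:
  y_{n+1} = y_n + z·[10/13·y_n + 3/13·y_{n+1}] ⇒ (1 − 3/13z)y_{n+1} = (1 + 10/13z)y_n
  R(z) = (1 + 10/13z)/(1 − 3/13z).

Boundary: |R(x)|=1, x<0.
x=-0.35: |R|=0.6762
R=−1: 1+10/13x = −1+3/13x ⇒ -7/13x=2 ⇒ x=2/(-7/13)=-3.7143
Confirm numerically:
  x=-3.306: |R|=0.87529 <1
  x=-3.014: |R|=0.77761 <1
  x=-2.927: |R|=0.74698 <1
  x=-4.289: |R|=1.15553 >1
  x=-4.081: |R|=1.10169 >1
  x=-3.912: |R|=1.05595 >1
Interval (-3.7143, 0).

(-3.7143,0); λ=-7 ⇒ h* = (26/7)/7 = 0.5306.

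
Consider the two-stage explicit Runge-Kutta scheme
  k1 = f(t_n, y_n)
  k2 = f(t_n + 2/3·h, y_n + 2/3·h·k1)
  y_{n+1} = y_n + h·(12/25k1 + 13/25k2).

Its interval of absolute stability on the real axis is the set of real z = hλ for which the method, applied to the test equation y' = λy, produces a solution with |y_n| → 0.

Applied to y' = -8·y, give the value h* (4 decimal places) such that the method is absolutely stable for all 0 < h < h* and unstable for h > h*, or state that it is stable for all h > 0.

(-2.8846,0); λ=-8 ⇒ h* = (75/26)/8 = 0.3606.

On y'=λy, z=hλ:
  k1=λy_n ⇒ h·k1=z·y_n;  k2=λ(1+2/3z)y_n ⇒ h·k2=z(1+2/3z)y_n
  y_{n+1}/y_n = 1 + 12/25z + 13/25z(1+2/3z) = 1 + z + 26/75z²
  so R(z) = 1 + z + 26/75z².

Need |R(x)|<1, x<0.
x=-1.52: |R|=0.2809
R=1: x+26/75x²=0 ⇒ x=−75/26=-2.8846; min R=1−1/(4·26/75)=0.2788>−1
Confirm numerically:
  x=-2.090: |R|=0.42427 <1
  x=-1.850: |R|=0.33647 <1
  x=-1.471: |R|=0.27913 <1
  x=-3.347: |R|=1.53650 >1
  x=-3.314: |R|=1.49330 >1
  x=-2.914: |R|=1.02968 >1
Stable set (-2.8846, 0).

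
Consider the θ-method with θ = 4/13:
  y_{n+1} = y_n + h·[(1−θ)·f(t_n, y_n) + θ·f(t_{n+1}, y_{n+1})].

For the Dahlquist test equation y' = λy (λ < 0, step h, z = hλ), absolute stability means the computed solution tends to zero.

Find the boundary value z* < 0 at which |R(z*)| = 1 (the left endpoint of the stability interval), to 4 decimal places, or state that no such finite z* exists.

With y'=λy (z=hλ):
  y_{n+1} = y_n + z·[9/13·y_n + 4/13·y_{n+1}] ⇒ (1 − 4/13z)y_{n+1} = (1 + 9/13z)y_n
  so R(z) = (1 + 9/13z)/(1 − 4/13z).

Need |R(x)|<1, x<0.
x=-0.84: |R|=0.3325
R=−1: 1+9/13x = −1+4/13x ⇒ -5/13x=2 ⇒ x=2/(-5/13)=-5.2000
Confirm numerically:
  x=-4.283: |R|=0.84784 <1
  x=-3.664: |R|=0.72230 <1
  x=-3.659: |R|=0.72120 <1
  x=-2.455: |R|=0.39855 <1
  x=-5.772: |R|=1.07925 >1
  x=-5.760: |R|=1.07769 >1
  x=-5.604: |R|=1.05704 >1
Stable set (-5.2000, 0).

left endpoint -5.2000.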